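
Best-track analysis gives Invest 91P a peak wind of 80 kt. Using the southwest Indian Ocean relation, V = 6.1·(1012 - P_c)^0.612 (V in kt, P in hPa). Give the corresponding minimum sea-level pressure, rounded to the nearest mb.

945 mb

ΔP = (V / 6.1)^(1/0.612) = (80/6.1)^1.634.
80/6.1 = 13.115; 13.115^1.634 ≈ 67.05 mb.
P_c = 1012 − 67.05 = 944.95 ≈ 945 mb.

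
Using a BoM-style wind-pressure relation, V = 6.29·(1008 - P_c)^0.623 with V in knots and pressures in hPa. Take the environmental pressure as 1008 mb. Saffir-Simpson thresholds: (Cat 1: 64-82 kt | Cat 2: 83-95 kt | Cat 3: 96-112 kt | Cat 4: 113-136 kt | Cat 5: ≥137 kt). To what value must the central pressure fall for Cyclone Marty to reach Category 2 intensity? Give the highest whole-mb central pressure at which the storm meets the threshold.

Category 2 begins at V = 83 kt.
Required ΔP = (83/6.29)^(1/0.623) = 13.196^1.605 ≈ 62.87 mb.
P_c ≤ 1008 − 62.87 = 945.13, so the highest integer P_c is 945 mb.

945 mb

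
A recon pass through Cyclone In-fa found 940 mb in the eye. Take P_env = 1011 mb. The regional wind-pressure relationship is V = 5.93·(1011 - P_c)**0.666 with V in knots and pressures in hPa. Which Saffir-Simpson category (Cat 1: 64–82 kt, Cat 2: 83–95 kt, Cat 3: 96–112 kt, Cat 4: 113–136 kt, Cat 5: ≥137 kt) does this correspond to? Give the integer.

ΔP = 1011 − 940 = 71 mb.
V ≈ 5.93 × 71^0.666 = 5.93 × 17.10 ≈ 101 kt.
101 kt falls in the Category 3 band.

3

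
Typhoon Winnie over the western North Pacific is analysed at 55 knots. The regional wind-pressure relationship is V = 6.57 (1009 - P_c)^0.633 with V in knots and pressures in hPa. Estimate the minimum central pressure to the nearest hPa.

ΔP = (V / 6.57)^(1/0.633) = (55/6.57)^1.580.
55/6.57 = 8.371; 8.371^1.580 ≈ 28.70 hPa.
P_c = 1009 − 28.70 = 980.30 ≈ 980 hPa.

980 hPa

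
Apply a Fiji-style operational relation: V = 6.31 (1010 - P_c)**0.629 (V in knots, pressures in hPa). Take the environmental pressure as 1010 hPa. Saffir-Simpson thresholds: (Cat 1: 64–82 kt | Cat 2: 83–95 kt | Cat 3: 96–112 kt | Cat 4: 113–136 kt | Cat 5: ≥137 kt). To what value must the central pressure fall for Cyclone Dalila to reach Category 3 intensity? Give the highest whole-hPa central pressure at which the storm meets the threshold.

Category 3 begins at V = 96 kt.
Required ΔP = (96/6.31)^(1/0.629) = 15.214^1.590 ≈ 75.78 hPa.
P_c ≤ 1010 − 75.78 = 934.22, so the highest integer P_c is 934 hPa.

934 hPa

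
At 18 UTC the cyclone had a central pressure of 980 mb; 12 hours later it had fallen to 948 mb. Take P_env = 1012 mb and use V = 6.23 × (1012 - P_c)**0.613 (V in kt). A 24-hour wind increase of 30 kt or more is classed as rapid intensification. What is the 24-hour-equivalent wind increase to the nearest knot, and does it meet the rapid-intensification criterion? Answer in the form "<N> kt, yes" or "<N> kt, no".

V₁: ΔP = 32, V ≈ 6.23 × 32^0.613 ≈ 52.14 kt.
V₂: ΔP = 64, V ≈ 6.23 × 64^0.613 ≈ 79.74 kt.
ΔV over 12 h = 27.60 kt → 24 h equivalent = 27.60 × 24/12 ≈ 55.20 kt.
55 kt ≥ 30 kt ⇒ rapid intensification.

55 kt, yes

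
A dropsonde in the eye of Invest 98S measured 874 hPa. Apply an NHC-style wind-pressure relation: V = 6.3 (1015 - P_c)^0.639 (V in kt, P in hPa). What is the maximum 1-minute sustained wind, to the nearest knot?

149 kt

ΔP = 1015 − 874 = 141 hPa.
141^0.639 ≈ 23.624.
V ≈ 6.3 × 23.624 ≈ 148.8 kt.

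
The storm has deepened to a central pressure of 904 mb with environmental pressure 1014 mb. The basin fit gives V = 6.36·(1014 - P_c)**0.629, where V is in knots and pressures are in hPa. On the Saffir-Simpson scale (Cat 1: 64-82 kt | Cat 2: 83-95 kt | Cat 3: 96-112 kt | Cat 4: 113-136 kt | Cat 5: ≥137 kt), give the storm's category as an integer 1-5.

4

ΔP = 1014 − 904 = 110 mb.
V ≈ 6.36 × 110^0.629 = 6.36 × 19.23 ≈ 122 kt.
122 kt falls in the Category 4 band.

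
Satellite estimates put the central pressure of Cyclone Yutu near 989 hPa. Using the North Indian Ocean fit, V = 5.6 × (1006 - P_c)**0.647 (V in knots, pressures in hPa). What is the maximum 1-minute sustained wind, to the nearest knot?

ΔP = 1006 − 989 = 17 hPa.
17^0.647 ≈ 6.253.
V ≈ 5.6 × 6.253 ≈ 35.0 kt.

35 kt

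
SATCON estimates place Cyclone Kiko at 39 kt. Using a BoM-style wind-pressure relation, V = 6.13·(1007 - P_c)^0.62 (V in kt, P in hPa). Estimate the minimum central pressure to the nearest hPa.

ΔP = (V / 6.13)^(1/0.62) = (39/6.13)^1.613.
39/6.13 = 6.362; 6.362^1.613 ≈ 19.78 hPa.
P_c = 1007 − 19.78 = 987.22 ≈ 987 hPa.

987 hPa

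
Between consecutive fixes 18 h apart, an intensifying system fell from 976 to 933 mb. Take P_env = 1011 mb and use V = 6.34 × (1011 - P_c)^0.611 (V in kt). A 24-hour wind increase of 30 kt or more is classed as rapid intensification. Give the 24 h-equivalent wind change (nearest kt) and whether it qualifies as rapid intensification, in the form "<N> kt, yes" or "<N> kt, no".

V₁: ΔP = 35, V ≈ 6.34 × 35^0.611 ≈ 55.66 kt.
V₂: ΔP = 78, V ≈ 6.34 × 78^0.611 ≈ 90.82 kt.
ΔV over 18 h = 35.16 kt → 24 h equivalent = 35.16 × 24/18 ≈ 46.88 kt.
47 kt ≥ 30 kt ⇒ rapid intensification.

47 kt, yes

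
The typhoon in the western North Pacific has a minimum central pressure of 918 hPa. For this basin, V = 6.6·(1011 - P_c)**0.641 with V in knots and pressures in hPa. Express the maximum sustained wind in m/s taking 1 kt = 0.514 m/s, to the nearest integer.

ΔP = 1011 − 918 = 93 hPa.
V ≈ 6.6 × 93^0.641 = 6.6 × 18.272 ≈ 120.598 kt.
120.598 × 0.514 ≈ 61.99 m/s → 62 m/s.

62 m/s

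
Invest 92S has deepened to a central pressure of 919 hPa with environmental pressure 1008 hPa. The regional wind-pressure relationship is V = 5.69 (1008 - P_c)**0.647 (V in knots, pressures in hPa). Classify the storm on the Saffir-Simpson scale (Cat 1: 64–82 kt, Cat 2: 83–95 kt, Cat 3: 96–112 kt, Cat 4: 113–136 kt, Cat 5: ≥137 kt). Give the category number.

ΔP = 1008 − 919 = 89 hPa.
V ≈ 5.69 × 89^0.647 = 5.69 × 18.25 ≈ 104 kt.
104 kt falls in the Category 3 band.

3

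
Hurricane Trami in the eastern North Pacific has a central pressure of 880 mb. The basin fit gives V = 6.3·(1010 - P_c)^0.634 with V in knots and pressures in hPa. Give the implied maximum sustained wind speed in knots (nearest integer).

ΔP = 1010 − 880 = 130 mb.
130^0.634 ≈ 21.890.
V ≈ 6.3 × 21.890 ≈ 137.9 kt.

138 kt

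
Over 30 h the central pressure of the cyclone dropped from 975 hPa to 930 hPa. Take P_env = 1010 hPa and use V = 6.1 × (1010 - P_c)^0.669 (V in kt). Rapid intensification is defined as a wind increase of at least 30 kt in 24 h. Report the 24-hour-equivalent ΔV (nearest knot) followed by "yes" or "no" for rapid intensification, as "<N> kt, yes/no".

V₁: ΔP = 35, V ≈ 6.1 × 35^0.669 ≈ 65.81 kt.
V₂: ΔP = 80, V ≈ 6.1 × 80^0.669 ≈ 114.42 kt.
ΔV over 30 h = 48.61 kt → 24 h equivalent = 48.61 × 24/30 ≈ 38.89 kt.
39 kt ≥ 30 kt ⇒ rapid intensification.

39 kt, yes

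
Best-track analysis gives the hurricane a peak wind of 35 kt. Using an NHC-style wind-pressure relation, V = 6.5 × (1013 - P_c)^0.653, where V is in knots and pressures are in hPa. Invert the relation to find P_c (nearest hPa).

ΔP = (V / 6.5)^(1/0.653) = (35/6.5)^1.531.
35/6.5 = 5.385; 5.385^1.531 ≈ 13.17 hPa.
P_c = 1013 − 13.17 = 999.83 ≈ 1000 hPa.

1000 hPa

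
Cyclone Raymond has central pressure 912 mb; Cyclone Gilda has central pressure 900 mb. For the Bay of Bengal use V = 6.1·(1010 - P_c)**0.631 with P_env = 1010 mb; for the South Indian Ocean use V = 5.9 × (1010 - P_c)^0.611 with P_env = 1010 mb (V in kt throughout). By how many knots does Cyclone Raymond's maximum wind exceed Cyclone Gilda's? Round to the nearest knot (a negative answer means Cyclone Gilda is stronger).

Cyclone Raymond: ΔP = 98; V ≈ 6.1 × 98^0.631 ≈ 110.10 kt.
Cyclone Gilda: ΔP = 110; V ≈ 5.9 × 110^0.611 ≈ 104.27 kt.
Difference ≈ 110.10 − 104.27 = 5.83 → 6 kt.

6 kt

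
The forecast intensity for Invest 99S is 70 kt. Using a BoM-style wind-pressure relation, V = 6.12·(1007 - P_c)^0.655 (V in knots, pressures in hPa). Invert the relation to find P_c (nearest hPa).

966 hPa

ΔP = (V / 6.12)^(1/0.655) = (70/6.12)^1.527.
70/6.12 = 11.438; 11.438^1.527 ≈ 41.29 hPa.
P_c = 1007 − 41.29 = 965.71 ≈ 966 hPa.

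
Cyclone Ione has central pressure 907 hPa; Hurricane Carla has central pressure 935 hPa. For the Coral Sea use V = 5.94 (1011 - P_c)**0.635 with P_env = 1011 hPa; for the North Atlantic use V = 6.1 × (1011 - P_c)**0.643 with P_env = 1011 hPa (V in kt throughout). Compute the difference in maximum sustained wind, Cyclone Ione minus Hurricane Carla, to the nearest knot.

15 kt

Cyclone Ione: ΔP = 104; V ≈ 5.94 × 104^0.635 ≈ 113.40 kt.
Hurricane Carla: ΔP = 76; V ≈ 6.1 × 76^0.643 ≈ 98.79 kt.
Difference ≈ 113.40 − 98.79 = 14.61 → 15 kt.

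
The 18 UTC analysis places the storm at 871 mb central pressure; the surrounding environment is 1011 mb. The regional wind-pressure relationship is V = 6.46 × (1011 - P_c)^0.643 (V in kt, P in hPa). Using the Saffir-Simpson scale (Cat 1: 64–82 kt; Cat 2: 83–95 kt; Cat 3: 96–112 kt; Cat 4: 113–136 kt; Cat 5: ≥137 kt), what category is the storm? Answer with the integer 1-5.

5

ΔP = 1011 − 871 = 140 mb.
V ≈ 6.46 × 140^0.643 = 6.46 × 23.99 ≈ 155 kt.
155 kt falls in the Category 5 band.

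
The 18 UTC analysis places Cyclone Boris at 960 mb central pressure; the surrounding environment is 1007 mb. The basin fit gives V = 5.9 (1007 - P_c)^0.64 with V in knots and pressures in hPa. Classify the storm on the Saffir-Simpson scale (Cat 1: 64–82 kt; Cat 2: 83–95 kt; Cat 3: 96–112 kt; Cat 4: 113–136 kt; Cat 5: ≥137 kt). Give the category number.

ΔP = 1007 − 960 = 47 mb.
V ≈ 5.9 × 47^0.64 = 5.9 × 11.75 ≈ 69 kt.
69 kt falls in the Category 1 band.

1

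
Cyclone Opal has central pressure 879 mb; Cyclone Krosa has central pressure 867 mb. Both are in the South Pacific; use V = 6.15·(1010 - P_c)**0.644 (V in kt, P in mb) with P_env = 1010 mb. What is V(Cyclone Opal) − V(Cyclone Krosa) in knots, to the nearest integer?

-8 kt

Cyclone Opal: ΔP = 131; V ≈ 6.15 × 131^0.644 ≈ 142.04 kt.
Cyclone Krosa: ΔP = 143; V ≈ 6.15 × 143^0.644 ≈ 150.28 kt.
Difference ≈ 142.04 − 150.28 = -8.24 → -8 kt.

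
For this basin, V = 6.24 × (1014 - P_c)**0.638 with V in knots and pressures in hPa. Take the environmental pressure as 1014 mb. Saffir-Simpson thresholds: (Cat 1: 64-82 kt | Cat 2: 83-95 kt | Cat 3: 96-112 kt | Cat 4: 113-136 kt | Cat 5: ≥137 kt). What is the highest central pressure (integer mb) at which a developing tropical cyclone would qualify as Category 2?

Category 2 begins at V = 83 kt.
Required ΔP = (83/6.24)^(1/0.638) = 13.301^1.567 ≈ 57.75 mb.
P_c ≤ 1014 − 57.75 = 956.25, so the highest integer P_c is 956 mb.

956 mb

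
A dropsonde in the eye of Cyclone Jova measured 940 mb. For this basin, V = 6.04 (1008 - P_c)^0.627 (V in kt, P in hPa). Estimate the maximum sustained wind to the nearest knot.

85 kt

ΔP = 1008 − 940 = 68 mb.
68^0.627 ≈ 14.092.
V ≈ 6.04 × 14.092 ≈ 85.1 kt.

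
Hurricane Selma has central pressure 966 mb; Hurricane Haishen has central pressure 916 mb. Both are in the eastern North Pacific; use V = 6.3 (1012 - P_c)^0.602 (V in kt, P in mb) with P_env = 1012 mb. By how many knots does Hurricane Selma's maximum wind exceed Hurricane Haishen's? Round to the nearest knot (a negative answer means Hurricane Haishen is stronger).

-35 kt

Hurricane Selma: ΔP = 46; V ≈ 6.3 × 46^0.602 ≈ 63.14 kt.
Hurricane Haishen: ΔP = 96; V ≈ 6.3 × 96^0.602 ≈ 98.33 kt.
Difference ≈ 63.14 − 98.33 = -35.19 → -35 kt.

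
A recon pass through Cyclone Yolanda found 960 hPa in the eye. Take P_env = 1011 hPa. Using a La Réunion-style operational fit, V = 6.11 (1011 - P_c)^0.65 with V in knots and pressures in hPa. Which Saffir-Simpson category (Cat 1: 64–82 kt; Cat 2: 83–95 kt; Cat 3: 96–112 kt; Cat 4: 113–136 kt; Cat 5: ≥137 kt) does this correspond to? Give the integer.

ΔP = 1011 − 960 = 51 hPa.
V ≈ 6.11 × 51^0.65 = 6.11 × 12.88 ≈ 79 kt.
79 kt falls in the Category 1 band.

1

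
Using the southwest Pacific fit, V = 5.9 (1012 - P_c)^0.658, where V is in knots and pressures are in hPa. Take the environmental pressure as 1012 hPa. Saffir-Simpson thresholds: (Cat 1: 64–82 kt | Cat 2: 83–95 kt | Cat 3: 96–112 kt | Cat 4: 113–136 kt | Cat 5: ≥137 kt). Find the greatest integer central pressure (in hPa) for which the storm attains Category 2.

956 hPa

Category 2 begins at V = 83 kt.
Required ΔP = (83/5.9)^(1/0.658) = 14.068^1.520 ≈ 55.59 hPa.
P_c ≤ 1012 − 55.59 = 956.41, so the highest integer P_c is 956 hPa.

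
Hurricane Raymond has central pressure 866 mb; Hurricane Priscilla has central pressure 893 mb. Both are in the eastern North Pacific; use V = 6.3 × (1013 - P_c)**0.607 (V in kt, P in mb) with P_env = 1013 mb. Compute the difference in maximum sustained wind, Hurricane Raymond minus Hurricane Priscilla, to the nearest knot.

15 kt

Hurricane Raymond: ΔP = 147; V ≈ 6.3 × 147^0.607 ≈ 130.29 kt.
Hurricane Priscilla: ΔP = 120; V ≈ 6.3 × 120^0.607 ≈ 115.19 kt.
Difference ≈ 130.29 − 115.19 = 15.10 → 15 kt.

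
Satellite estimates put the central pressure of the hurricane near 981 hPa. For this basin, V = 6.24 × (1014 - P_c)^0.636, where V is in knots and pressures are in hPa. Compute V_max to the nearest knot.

ΔP = 1014 − 981 = 33 hPa.
33^0.636 ≈ 9.242.
V ≈ 6.24 × 9.242 ≈ 57.7 kt.

58 kt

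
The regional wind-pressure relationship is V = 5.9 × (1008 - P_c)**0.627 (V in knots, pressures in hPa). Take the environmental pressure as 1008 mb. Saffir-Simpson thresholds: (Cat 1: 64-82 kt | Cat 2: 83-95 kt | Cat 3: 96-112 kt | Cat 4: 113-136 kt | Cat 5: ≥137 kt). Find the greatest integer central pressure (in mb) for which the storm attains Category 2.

Category 2 begins at V = 83 kt.
Required ΔP = (83/5.9)^(1/0.627) = 14.068^1.595 ≈ 67.81 mb.
P_c ≤ 1008 − 67.81 = 940.19, so the highest integer P_c is 940 mb.

940 mb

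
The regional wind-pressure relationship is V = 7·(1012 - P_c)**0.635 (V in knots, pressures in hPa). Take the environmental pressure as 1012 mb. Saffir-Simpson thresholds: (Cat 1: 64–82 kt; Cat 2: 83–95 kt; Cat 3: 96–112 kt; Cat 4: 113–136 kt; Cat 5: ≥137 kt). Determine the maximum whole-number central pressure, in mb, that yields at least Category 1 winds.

979 mb

Category 1 begins at V = 64 kt.
Required ΔP = (64/7)^(1/0.635) = 9.143^1.575 ≈ 32.62 mb.
P_c ≤ 1012 − 32.62 = 979.38, so the highest integer P_c is 979 mb.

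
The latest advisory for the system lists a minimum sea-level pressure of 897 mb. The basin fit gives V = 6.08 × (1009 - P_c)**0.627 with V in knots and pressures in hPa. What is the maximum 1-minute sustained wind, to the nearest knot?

ΔP = 1009 − 897 = 112 mb.
112^0.627 ≈ 19.269.
V ≈ 6.08 × 19.269 ≈ 117.2 kt.

117 kt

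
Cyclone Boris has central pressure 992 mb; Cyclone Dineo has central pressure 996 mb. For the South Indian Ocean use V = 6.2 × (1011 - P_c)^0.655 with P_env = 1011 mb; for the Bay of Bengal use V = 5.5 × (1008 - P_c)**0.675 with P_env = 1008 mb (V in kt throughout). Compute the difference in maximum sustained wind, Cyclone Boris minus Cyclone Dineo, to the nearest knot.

Cyclone Boris: ΔP = 19; V ≈ 6.2 × 19^0.655 ≈ 42.66 kt.
Cyclone Dineo: ΔP = 12; V ≈ 5.5 × 12^0.675 ≈ 29.43 kt.
Difference ≈ 42.66 − 29.43 = 13.23 → 13 kt.

13 kt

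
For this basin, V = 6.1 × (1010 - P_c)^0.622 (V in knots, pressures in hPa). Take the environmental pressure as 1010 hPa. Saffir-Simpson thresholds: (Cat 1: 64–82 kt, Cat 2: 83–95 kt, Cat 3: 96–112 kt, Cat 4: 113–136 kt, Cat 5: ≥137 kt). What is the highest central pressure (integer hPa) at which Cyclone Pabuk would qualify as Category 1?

966 hPa

Category 1 begins at V = 64 kt.
Required ΔP = (64/6.1)^(1/0.622) = 10.492^1.608 ≈ 43.78 hPa.
P_c ≤ 1010 − 43.78 = 966.22, so the highest integer P_c is 966 hPa.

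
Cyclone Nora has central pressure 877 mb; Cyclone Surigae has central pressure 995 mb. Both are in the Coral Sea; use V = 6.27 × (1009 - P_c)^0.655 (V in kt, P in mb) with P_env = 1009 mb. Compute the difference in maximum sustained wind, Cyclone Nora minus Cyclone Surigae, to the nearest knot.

118 kt

Cyclone Nora: ΔP = 132; V ≈ 6.27 × 132^0.655 ≈ 153.55 kt.
Cyclone Surigae: ΔP = 14; V ≈ 6.27 × 14^0.655 ≈ 35.32 kt.
Difference ≈ 153.55 − 35.32 = 118.23 → 118 kt.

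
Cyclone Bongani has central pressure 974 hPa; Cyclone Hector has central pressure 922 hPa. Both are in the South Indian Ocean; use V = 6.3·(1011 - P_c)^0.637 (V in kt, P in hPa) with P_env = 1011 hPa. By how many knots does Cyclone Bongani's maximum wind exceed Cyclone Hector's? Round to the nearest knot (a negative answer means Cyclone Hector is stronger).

Cyclone Bongani: ΔP = 37; V ≈ 6.3 × 37^0.637 ≈ 62.85 kt.
Cyclone Hector: ΔP = 89; V ≈ 6.3 × 89^0.637 ≈ 109.93 kt.
Difference ≈ 62.85 − 109.93 = -47.08 → -47 kt.

-47 kt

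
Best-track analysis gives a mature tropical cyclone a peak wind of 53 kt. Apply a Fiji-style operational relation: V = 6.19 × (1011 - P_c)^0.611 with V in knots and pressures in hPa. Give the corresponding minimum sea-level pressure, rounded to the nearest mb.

ΔP = (V / 6.19)^(1/0.611) = (53/6.19)^1.637.
53/6.19 = 8.562; 8.562^1.637 ≈ 33.60 mb.
P_c = 1011 − 33.60 = 977.40 ≈ 977 mb.

977 mb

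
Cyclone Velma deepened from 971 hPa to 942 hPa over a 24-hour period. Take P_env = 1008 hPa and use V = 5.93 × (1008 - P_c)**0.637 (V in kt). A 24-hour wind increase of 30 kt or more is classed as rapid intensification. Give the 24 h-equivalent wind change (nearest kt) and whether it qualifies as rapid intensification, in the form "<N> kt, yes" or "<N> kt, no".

26 kt, no

V₁: ΔP = 37, V ≈ 5.93 × 37^0.637 ≈ 59.16 kt.
V₂: ΔP = 66, V ≈ 5.93 × 66^0.637 ≈ 85.53 kt.
ΔV over 24 h = 26.37 kt → 24 h equivalent = 26.37 × 24/24 ≈ 26.37 kt.
26 kt < 30 kt ⇒ not rapid intensification.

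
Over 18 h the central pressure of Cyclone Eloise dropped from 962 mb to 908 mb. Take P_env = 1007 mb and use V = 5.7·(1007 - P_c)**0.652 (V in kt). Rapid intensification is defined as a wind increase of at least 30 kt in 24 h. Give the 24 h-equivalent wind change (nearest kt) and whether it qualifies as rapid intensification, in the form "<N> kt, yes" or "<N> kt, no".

61 kt, yes

V₁: ΔP = 45, V ≈ 5.7 × 45^0.652 ≈ 68.20 kt.
V₂: ΔP = 99, V ≈ 5.7 × 99^0.652 ≈ 114.03 kt.
ΔV over 18 h = 45.83 kt → 24 h equivalent = 45.83 × 24/18 ≈ 61.11 kt.
61 kt ≥ 30 kt ⇒ rapid intensification.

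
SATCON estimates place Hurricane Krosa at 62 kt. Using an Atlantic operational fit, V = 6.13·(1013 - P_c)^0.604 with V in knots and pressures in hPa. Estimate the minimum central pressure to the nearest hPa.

ΔP = (V / 6.13)^(1/0.604) = (62/6.13)^1.656.
62/6.13 = 10.114; 10.114^1.656 ≈ 46.11 hPa.
P_c = 1013 − 46.11 = 966.89 ≈ 967 hPa.

967 hPa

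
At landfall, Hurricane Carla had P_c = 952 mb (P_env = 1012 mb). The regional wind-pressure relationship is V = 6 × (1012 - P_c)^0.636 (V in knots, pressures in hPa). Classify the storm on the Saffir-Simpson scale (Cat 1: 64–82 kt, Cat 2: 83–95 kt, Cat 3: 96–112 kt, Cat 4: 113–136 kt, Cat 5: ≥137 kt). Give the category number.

1

ΔP = 1012 − 952 = 60 mb.
V ≈ 6 × 60^0.636 = 6 × 13.52 ≈ 81 kt.
81 kt falls in the Category 1 band.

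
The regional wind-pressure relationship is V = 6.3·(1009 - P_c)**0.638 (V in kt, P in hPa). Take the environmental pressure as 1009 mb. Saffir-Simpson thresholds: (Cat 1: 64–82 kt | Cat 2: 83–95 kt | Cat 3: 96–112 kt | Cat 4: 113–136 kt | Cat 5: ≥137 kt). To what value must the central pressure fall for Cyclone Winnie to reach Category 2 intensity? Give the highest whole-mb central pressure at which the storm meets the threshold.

952 mb

Category 2 begins at V = 83 kt.
Required ΔP = (83/6.3)^(1/0.638) = 13.175^1.567 ≈ 56.90 mb.
P_c ≤ 1009 − 56.90 = 952.10, so the highest integer P_c is 952 mb.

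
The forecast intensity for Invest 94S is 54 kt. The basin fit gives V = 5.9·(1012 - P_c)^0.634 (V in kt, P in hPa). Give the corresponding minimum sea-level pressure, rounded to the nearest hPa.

979 hPa

ΔP = (V / 5.9)^(1/0.634) = (54/5.9)^1.577.
54/5.9 = 9.153; 9.153^1.577 ≈ 32.86 hPa.
P_c = 1012 − 32.86 = 979.14 ≈ 979 hPa.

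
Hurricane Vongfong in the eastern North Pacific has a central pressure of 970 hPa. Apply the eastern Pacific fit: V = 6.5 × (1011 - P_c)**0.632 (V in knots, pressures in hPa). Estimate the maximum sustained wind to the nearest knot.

ΔP = 1011 − 970 = 41 hPa.
41^0.632 ≈ 10.454.
V ≈ 6.5 × 10.454 ≈ 68.0 kt.

68 kt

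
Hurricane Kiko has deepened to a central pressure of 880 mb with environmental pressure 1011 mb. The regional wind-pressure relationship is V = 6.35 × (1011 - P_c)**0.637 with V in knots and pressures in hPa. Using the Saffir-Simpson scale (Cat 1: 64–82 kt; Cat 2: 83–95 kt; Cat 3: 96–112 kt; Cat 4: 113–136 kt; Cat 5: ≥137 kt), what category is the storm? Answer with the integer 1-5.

5

ΔP = 1011 − 880 = 131 mb.
V ≈ 6.35 × 131^0.637 = 6.35 × 22.32 ≈ 142 kt.
142 kt falls in the Category 5 band.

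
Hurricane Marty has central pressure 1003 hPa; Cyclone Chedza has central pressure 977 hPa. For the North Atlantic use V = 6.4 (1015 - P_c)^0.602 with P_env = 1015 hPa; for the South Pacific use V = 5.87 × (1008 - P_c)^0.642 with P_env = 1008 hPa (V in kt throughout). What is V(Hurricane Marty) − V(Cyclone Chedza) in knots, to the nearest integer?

Hurricane Marty: ΔP = 12; V ≈ 6.4 × 12^0.602 ≈ 28.57 kt.
Cyclone Chedza: ΔP = 31; V ≈ 5.87 × 31^0.642 ≈ 53.22 kt.
Difference ≈ 28.57 − 53.22 = -24.65 → -25 kt.

-25 kt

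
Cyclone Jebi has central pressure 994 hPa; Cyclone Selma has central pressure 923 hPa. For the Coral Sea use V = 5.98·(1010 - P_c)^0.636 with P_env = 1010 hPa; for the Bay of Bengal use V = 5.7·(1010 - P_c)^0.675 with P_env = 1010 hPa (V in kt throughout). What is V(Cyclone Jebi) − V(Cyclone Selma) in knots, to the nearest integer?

-81 kt

Cyclone Jebi: ΔP = 16; V ≈ 5.98 × 16^0.636 ≈ 34.88 kt.
Cyclone Selma: ΔP = 87; V ≈ 5.7 × 87^0.675 ≈ 116.16 kt.
Difference ≈ 34.88 − 116.16 = -81.28 → -81 kt.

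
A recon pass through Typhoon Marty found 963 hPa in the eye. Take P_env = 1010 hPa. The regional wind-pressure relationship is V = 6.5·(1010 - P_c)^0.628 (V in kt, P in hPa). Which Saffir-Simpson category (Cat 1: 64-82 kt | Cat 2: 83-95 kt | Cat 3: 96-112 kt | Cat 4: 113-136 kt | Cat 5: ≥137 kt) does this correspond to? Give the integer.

1

ΔP = 1010 − 963 = 47 hPa.
V ≈ 6.5 × 47^0.628 = 6.5 × 11.22 ≈ 73 kt.
73 kt falls in the Category 1 band.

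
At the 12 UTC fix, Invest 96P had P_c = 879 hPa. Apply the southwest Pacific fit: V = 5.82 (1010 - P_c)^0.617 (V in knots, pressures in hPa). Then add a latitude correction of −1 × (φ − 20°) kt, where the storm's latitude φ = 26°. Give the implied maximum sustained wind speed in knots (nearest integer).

ΔP = 1010 − 879 = 131 hPa.
131^0.617 ≈ 20.247.
V ≈ 5.82 × 20.247 ≈ 117.8 kt.
Latitude correction: −1 × (26 − 20) = -6 kt.
Corrected V ≈ 111.8 kt → 112 kt.

112 kt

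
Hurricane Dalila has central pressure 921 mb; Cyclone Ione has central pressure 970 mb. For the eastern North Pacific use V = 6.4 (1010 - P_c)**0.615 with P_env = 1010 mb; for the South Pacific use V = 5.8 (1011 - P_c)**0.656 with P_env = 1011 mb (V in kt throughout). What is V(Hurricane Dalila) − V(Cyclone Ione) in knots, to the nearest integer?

35 kt

Hurricane Dalila: ΔP = 89; V ≈ 6.4 × 89^0.615 ≈ 101.17 kt.
Cyclone Ione: ΔP = 41; V ≈ 5.8 × 41^0.656 ≈ 66.28 kt.
Difference ≈ 101.17 − 66.28 = 34.89 → 35 kt.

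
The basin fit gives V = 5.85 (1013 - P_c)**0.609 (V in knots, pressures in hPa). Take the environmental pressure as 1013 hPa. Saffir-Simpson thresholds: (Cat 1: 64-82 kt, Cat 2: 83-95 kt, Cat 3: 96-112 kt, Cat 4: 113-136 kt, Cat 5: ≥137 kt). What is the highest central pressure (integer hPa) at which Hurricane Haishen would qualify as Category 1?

Category 1 begins at V = 64 kt.
Required ΔP = (64/5.85)^(1/0.609) = 10.940^1.642 ≈ 50.83 hPa.
P_c ≤ 1013 − 50.83 = 962.17, so the highest integer P_c is 962 hPa.

962 hPa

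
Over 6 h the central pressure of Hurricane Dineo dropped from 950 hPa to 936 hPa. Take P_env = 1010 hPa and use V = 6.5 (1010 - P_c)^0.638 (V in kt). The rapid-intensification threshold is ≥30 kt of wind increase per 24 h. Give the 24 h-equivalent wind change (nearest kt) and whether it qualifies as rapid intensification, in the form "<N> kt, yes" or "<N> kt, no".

V₁: ΔP = 60, V ≈ 6.5 × 60^0.638 ≈ 88.59 kt.
V₂: ΔP = 74, V ≈ 6.5 × 74^0.638 ≈ 101.27 kt.
ΔV over 6 h = 12.68 kt → 24 h equivalent = 12.68 × 24/6 ≈ 50.72 kt.
51 kt ≥ 30 kt ⇒ rapid intensification.

51 kt, yes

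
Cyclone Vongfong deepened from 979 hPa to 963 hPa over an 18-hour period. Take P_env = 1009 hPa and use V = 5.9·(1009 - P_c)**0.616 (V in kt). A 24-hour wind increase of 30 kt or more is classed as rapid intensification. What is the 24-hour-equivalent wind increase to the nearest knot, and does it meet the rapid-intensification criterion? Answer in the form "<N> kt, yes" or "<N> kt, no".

V₁: ΔP = 30, V ≈ 5.9 × 30^0.616 ≈ 47.95 kt.
V₂: ΔP = 46, V ≈ 5.9 × 46^0.616 ≈ 62.39 kt.
ΔV over 18 h = 14.44 kt → 24 h equivalent = 14.44 × 24/18 ≈ 19.25 kt.
19 kt < 30 kt ⇒ not rapid intensification.

19 kt, no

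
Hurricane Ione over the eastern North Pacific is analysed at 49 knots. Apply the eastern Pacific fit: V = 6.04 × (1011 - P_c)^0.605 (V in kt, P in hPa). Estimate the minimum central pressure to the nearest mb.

979 mb

ΔP = (V / 6.04)^(1/0.605) = (49/6.04)^1.653.
49/6.04 = 8.113; 8.113^1.653 ≈ 31.82 mb.
P_c = 1011 − 31.82 = 979.18 ≈ 979 mb.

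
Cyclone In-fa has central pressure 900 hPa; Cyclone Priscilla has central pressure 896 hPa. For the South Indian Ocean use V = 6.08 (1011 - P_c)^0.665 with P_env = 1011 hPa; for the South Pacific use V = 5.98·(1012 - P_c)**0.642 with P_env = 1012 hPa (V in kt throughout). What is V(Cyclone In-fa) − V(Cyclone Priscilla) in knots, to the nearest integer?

Cyclone In-fa: ΔP = 111; V ≈ 6.08 × 111^0.665 ≈ 139.33 kt.
Cyclone Priscilla: ΔP = 116; V ≈ 5.98 × 116^0.642 ≈ 126.50 kt.
Difference ≈ 139.33 − 126.50 = 12.83 → 13 kt.

13 kt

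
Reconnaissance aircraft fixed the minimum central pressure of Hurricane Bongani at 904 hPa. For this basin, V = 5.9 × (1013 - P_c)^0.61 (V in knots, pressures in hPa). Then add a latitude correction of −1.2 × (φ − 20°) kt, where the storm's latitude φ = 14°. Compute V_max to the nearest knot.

110 kt

ΔP = 1013 − 904 = 109 hPa.
109^0.61 ≈ 17.492.
V ≈ 5.9 × 17.492 ≈ 103.2 kt.
Latitude correction: −1.2 × (14 − 20) = 7.2 kt.
Corrected V ≈ 110.4 kt → 110 kt.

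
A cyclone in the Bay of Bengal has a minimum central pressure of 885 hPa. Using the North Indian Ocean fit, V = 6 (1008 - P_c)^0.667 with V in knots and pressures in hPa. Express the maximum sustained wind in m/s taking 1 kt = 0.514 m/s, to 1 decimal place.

ΔP = 1008 − 885 = 123 hPa.
V ≈ 6 × 123^0.667 = 6 × 24.772 ≈ 148.634 kt.
148.634 × 0.514 ≈ 76.40 m/s → 76.4 m/s.

76.4 m/s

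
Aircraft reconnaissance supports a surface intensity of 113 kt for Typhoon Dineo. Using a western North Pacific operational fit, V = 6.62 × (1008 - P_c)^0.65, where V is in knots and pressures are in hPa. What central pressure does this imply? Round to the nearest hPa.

ΔP = (V / 6.62)^(1/0.65) = (113/6.62)^1.538.
113/6.62 = 17.069; 17.069^1.538 ≈ 78.65 hPa.
P_c = 1008 − 78.65 = 929.35 ≈ 929 hPa.

929 hPa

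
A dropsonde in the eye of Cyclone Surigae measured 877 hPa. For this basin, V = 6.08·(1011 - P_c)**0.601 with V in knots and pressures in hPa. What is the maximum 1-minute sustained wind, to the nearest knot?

ΔP = 1011 − 877 = 134 hPa.
134^0.601 ≈ 18.984.
V ≈ 6.08 × 18.984 ≈ 115.4 kt.

115 kt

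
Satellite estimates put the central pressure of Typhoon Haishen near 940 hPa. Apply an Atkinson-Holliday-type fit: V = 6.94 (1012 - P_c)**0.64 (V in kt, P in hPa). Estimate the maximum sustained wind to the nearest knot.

107 kt

ΔP = 1012 − 940 = 72 hPa.
72^0.64 ≈ 15.442.
V ≈ 6.94 × 15.442 ≈ 107.2 kt.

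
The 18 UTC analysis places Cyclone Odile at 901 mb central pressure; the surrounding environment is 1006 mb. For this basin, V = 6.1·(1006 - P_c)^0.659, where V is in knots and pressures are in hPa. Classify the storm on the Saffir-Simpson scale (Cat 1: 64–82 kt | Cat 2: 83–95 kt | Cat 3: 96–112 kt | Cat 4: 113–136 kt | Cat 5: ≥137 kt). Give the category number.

ΔP = 1006 − 901 = 105 mb.
V ≈ 6.1 × 105^0.659 = 6.1 × 21.48 ≈ 131 kt.
131 kt falls in the Category 4 band.

4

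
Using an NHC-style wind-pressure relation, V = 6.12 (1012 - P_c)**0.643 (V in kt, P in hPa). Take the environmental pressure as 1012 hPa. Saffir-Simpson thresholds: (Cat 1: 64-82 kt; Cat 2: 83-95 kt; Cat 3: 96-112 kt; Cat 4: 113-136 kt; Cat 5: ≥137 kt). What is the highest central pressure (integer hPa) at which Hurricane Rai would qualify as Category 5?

Category 5 begins at V = 137 kt.
Required ΔP = (137/6.12)^(1/0.643) = 22.386^1.555 ≈ 125.74 hPa.
P_c ≤ 1012 − 125.74 = 886.26, so the highest integer P_c is 886 hPa.

886 hPa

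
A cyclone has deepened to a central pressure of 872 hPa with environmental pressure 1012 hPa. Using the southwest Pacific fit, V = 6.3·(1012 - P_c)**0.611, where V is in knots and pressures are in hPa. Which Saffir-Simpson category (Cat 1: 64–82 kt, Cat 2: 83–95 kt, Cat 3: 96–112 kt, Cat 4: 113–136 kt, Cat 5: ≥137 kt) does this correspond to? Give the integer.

4

ΔP = 1012 − 872 = 140 hPa.
V ≈ 6.3 × 140^0.611 = 6.3 × 20.48 ≈ 129 kt.
129 kt falls in the Category 4 band.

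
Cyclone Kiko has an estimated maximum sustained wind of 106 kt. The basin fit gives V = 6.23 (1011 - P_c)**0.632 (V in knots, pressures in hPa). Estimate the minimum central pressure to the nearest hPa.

ΔP = (V / 6.23)^(1/0.632) = (106/6.23)^1.582.
106/6.23 = 17.014; 17.014^1.582 ≈ 88.61 hPa.
P_c = 1011 − 88.61 = 922.39 ≈ 922 hPa.

922 hPa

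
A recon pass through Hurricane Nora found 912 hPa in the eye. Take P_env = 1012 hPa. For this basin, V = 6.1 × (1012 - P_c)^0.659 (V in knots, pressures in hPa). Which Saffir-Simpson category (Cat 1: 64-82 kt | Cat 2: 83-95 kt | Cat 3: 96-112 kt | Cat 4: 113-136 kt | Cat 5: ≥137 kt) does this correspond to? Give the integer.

ΔP = 1012 − 912 = 100 hPa.
V ≈ 6.1 × 100^0.659 = 6.1 × 20.80 ≈ 127 kt.
127 kt falls in the Category 4 band.

4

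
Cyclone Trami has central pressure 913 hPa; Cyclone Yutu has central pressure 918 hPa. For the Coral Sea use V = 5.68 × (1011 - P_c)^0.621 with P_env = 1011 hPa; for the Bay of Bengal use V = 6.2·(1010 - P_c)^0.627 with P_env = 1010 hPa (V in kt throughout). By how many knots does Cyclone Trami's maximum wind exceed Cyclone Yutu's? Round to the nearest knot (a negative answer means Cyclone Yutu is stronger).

Cyclone Trami: ΔP = 98; V ≈ 5.68 × 98^0.621 ≈ 97.93 kt.
Cyclone Yutu: ΔP = 92; V ≈ 6.2 × 92^0.627 ≈ 105.61 kt.
Difference ≈ 97.93 − 105.61 = -7.68 → -8 kt.

-8 kt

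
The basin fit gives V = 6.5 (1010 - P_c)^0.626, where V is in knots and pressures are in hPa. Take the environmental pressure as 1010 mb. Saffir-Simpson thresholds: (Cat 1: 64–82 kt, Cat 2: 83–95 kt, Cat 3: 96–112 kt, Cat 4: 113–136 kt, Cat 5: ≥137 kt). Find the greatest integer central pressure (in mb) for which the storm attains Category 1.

Category 1 begins at V = 64 kt.
Required ΔP = (64/6.5)^(1/0.626) = 9.846^1.597 ≈ 38.61 mb.
P_c ≤ 1010 − 38.61 = 971.39, so the highest integer P_c is 971 mb.

971 mb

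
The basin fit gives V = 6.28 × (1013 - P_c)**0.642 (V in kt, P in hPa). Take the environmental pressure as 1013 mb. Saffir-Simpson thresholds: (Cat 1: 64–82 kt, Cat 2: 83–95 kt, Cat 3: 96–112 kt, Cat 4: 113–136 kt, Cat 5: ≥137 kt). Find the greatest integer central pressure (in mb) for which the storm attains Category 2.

Category 2 begins at V = 83 kt.
Required ΔP = (83/6.28)^(1/0.642) = 13.217^1.558 ≈ 55.76 mb.
P_c ≤ 1013 − 55.76 = 957.24, so the highest integer P_c is 957 mb.

957 mb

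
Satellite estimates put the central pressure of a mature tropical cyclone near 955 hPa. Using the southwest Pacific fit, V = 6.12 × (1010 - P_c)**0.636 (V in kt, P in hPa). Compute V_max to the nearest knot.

78 kt

ΔP = 1010 − 955 = 55 hPa.
55^0.636 ≈ 12.790.
V ≈ 6.12 × 12.790 ≈ 78.3 kt.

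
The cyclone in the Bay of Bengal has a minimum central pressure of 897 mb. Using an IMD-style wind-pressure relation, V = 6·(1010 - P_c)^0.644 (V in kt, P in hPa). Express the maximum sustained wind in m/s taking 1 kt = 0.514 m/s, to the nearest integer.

65 m/s

ΔP = 1010 − 897 = 113 mb.
V ≈ 6 × 113^0.644 = 6 × 20.998 ≈ 125.989 kt.
125.989 × 0.514 ≈ 64.76 m/s → 65 m/s.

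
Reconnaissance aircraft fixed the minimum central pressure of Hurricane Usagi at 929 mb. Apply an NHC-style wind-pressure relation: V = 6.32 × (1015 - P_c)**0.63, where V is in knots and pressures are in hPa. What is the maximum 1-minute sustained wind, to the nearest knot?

105 kt

ΔP = 1015 − 929 = 86 mb.
86^0.63 ≈ 16.548.
V ≈ 6.32 × 16.548 ≈ 104.6 kt.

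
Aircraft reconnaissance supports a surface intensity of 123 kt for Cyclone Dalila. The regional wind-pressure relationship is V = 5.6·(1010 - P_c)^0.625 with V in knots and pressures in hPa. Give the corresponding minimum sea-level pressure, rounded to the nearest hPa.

ΔP = (V / 5.6)^(1/0.625) = (123/5.6)^1.600.
123/5.6 = 21.964; 21.964^1.600 ≈ 140.20 hPa.
P_c = 1010 − 140.20 = 869.80 ≈ 870 hPa.

870 hPa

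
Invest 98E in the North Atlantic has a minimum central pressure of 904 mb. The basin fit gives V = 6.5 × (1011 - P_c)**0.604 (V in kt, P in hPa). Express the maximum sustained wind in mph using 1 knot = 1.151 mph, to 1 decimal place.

ΔP = 1011 − 904 = 107 mb.
V ≈ 6.5 × 107^0.604 = 6.5 × 16.817 ≈ 109.310 kt.
109.310 × 1.151 ≈ 125.82 mph → 125.8 mph.

125.8 mph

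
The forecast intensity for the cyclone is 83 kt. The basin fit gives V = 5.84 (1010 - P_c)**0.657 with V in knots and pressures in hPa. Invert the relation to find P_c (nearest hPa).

953 hPa

ΔP = (V / 5.84)^(1/0.657) = (83/5.84)^1.522.
83/5.84 = 14.212; 14.212^1.522 ≈ 56.81 hPa.
P_c = 1010 − 56.81 = 953.19 ≈ 953 hPa.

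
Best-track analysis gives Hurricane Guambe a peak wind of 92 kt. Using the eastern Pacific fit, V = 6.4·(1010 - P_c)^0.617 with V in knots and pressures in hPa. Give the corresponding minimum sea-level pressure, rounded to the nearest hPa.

935 hPa

ΔP = (V / 6.4)^(1/0.617) = (92/6.4)^1.621.
92/6.4 = 14.375; 14.375^1.621 ≈ 75.19 hPa.
P_c = 1010 − 75.19 = 934.81 ≈ 935 hPa.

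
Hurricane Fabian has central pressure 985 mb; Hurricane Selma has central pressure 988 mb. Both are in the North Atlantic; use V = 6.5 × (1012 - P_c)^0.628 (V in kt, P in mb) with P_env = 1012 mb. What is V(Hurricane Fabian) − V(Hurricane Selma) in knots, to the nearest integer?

Hurricane Fabian: ΔP = 27; V ≈ 6.5 × 27^0.628 ≈ 51.50 kt.
Hurricane Selma: ΔP = 24; V ≈ 6.5 × 24^0.628 ≈ 47.83 kt.
Difference ≈ 51.50 − 47.83 = 3.67 → 4 kt.

4 kt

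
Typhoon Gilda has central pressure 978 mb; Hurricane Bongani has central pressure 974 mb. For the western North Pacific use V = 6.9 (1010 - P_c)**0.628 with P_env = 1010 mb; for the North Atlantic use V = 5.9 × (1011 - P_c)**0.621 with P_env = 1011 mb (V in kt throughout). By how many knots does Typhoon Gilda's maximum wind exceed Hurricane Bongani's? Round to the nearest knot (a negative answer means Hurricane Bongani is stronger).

Typhoon Gilda: ΔP = 32; V ≈ 6.9 × 32^0.628 ≈ 60.83 kt.
Hurricane Bongani: ΔP = 37; V ≈ 5.9 × 37^0.621 ≈ 55.55 kt.
Difference ≈ 60.83 − 55.55 = 5.28 → 5 kt.

5 kt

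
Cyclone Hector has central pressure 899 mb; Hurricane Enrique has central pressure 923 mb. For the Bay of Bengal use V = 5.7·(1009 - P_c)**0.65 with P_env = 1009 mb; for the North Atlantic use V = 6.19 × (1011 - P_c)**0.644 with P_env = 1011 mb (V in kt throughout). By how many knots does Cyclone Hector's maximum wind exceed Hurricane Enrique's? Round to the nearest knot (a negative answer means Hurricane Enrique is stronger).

10 kt

Cyclone Hector: ΔP = 110; V ≈ 5.7 × 110^0.65 ≈ 121.00 kt.
Hurricane Enrique: ΔP = 88; V ≈ 6.19 × 88^0.644 ≈ 110.65 kt.
Difference ≈ 121.00 − 110.65 = 10.35 → 10 kt.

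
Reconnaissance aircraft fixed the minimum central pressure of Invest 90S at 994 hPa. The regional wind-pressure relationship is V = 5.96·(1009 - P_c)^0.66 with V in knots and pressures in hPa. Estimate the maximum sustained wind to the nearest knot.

36 kt

ΔP = 1009 − 994 = 15 hPa.
15^0.66 ≈ 5.973.
V ≈ 5.96 × 5.973 ≈ 35.6 kt.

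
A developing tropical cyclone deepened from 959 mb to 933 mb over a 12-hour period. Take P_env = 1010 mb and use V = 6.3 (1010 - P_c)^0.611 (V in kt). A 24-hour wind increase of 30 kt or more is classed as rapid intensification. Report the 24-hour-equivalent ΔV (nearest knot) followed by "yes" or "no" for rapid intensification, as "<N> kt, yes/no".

V₁: ΔP = 51, V ≈ 6.3 × 51^0.611 ≈ 69.61 kt.
V₂: ΔP = 77, V ≈ 6.3 × 77^0.611 ≈ 89.53 kt.
ΔV over 12 h = 19.92 kt → 24 h equivalent = 19.92 × 24/12 ≈ 39.84 kt.
40 kt ≥ 30 kt ⇒ rapid intensification.

40 kt, yes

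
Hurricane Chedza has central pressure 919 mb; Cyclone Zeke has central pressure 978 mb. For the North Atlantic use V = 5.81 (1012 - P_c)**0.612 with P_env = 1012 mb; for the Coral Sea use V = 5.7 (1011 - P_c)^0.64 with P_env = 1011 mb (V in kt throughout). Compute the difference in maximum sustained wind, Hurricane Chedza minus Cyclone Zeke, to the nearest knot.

Hurricane Chedza: ΔP = 93; V ≈ 5.81 × 93^0.612 ≈ 93.09 kt.
Cyclone Zeke: ΔP = 33; V ≈ 5.7 × 33^0.64 ≈ 53.42 kt.
Difference ≈ 93.09 − 53.42 = 39.67 → 40 kt.

40 kt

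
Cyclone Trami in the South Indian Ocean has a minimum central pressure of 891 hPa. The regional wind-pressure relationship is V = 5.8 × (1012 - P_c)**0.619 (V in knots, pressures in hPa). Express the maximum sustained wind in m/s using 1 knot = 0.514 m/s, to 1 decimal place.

58.0 m/s

ΔP = 1012 − 891 = 121 hPa.
V ≈ 5.8 × 121^0.619 = 5.8 × 19.465 ≈ 112.894 kt.
112.894 × 0.514 ≈ 58.03 m/s → 58.0 m/s.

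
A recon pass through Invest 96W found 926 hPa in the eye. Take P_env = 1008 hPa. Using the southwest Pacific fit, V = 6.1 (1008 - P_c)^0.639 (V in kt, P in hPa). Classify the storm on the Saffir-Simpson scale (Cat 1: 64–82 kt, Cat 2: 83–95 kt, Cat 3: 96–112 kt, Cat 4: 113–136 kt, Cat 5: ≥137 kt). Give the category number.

ΔP = 1008 − 926 = 82 hPa.
V ≈ 6.1 × 82^0.639 = 6.1 × 16.71 ≈ 102 kt.
102 kt falls in the Category 3 band.

3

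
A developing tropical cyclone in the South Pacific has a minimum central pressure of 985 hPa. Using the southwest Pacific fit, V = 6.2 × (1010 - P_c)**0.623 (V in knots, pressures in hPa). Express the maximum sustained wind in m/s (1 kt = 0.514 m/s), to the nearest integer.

ΔP = 1010 − 985 = 25 hPa.
V ≈ 6.2 × 25^0.623 = 6.2 × 7.429 ≈ 46.058 kt.
46.058 × 0.514 ≈ 23.67 m/s → 24 m/s.

24 m/s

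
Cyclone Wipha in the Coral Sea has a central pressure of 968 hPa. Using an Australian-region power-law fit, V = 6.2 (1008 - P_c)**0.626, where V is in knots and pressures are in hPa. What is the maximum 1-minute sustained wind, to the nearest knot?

ΔP = 1008 − 968 = 40 hPa.
40^0.626 ≈ 10.067.
V ≈ 6.2 × 10.067 ≈ 62.4 kt.

62 kt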